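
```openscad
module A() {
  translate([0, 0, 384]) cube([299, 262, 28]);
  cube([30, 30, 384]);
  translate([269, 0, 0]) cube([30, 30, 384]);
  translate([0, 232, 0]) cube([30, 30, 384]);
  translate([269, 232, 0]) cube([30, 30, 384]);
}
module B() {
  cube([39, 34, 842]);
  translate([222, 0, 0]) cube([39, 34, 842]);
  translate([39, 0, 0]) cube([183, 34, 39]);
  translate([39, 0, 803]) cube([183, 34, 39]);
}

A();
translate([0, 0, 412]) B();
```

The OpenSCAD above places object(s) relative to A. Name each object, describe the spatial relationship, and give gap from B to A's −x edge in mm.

A is a stool. B is a picture frame. The picture frame is on top of the stool. The gap from the picture frame to the stool's −x edge is 0 mm.

The picture frame's min-x is at 0; the stool's min-x is 0; gap = 0 mm.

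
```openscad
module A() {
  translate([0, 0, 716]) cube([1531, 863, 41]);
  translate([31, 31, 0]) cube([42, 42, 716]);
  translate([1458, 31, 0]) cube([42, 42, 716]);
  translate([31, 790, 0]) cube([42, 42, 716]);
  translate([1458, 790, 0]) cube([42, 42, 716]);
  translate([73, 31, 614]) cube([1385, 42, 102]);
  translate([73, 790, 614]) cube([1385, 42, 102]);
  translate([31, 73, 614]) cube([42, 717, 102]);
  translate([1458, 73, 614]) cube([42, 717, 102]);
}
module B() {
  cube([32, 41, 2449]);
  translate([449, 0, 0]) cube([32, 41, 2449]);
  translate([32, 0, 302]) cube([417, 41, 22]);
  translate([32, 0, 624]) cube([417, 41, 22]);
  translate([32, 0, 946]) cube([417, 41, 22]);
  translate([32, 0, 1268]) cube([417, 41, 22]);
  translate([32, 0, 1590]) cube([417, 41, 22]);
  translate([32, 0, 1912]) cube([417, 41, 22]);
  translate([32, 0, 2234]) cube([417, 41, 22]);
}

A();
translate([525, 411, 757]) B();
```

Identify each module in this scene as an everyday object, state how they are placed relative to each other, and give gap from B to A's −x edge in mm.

The ladder's min-x is at 525; the table's min-x is 0; gap = 525 mm.

A is a table. B is a ladder. The ladder is on top of the table, centred. The gap from the ladder to the table's −x edge is 525 mm.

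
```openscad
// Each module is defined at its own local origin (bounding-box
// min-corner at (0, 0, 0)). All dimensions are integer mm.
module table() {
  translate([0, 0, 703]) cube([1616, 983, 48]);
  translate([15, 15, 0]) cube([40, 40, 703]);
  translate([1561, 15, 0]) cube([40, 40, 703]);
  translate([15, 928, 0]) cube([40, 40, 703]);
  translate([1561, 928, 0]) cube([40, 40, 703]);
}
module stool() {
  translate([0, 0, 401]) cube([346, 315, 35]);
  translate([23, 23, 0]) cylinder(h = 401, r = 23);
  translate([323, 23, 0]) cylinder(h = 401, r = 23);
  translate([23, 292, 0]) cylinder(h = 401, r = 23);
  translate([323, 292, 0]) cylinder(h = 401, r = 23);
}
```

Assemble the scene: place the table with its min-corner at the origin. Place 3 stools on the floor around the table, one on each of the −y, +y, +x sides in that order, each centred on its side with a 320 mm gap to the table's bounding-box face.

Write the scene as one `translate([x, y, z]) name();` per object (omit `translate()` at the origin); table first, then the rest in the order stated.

table();
translate([635, -635, 0]) stool();
translate([635, 1303, 0]) stool();
translate([1936, 334, 0]) stool();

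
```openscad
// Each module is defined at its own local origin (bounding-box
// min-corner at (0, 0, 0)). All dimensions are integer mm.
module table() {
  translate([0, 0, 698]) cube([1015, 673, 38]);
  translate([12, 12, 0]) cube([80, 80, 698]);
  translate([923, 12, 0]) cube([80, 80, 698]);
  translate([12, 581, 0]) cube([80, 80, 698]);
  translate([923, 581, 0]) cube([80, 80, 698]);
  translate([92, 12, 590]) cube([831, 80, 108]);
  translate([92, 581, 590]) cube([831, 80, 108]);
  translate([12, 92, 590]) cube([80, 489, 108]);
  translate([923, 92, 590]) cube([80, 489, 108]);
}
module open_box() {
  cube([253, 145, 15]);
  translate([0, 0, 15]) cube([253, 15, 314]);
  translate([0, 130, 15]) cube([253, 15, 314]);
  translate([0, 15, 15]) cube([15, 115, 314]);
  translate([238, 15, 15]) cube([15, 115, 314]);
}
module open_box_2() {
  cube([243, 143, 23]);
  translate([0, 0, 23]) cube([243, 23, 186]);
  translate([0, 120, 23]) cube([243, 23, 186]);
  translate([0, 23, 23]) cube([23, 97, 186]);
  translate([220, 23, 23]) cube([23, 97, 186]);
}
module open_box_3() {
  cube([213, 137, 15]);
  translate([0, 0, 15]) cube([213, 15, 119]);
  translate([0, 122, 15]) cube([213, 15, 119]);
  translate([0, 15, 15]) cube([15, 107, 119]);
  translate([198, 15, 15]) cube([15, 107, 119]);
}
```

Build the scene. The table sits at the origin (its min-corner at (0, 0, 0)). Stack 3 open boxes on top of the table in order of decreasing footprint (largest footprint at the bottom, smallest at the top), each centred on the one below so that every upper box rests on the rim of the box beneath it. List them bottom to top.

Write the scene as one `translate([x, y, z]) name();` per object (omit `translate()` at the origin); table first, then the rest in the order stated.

table();
translate([381, 264, 736]) open_box();
translate([386, 265, 1065]) open_box_2();
translate([401, 268, 1274]) open_box_3();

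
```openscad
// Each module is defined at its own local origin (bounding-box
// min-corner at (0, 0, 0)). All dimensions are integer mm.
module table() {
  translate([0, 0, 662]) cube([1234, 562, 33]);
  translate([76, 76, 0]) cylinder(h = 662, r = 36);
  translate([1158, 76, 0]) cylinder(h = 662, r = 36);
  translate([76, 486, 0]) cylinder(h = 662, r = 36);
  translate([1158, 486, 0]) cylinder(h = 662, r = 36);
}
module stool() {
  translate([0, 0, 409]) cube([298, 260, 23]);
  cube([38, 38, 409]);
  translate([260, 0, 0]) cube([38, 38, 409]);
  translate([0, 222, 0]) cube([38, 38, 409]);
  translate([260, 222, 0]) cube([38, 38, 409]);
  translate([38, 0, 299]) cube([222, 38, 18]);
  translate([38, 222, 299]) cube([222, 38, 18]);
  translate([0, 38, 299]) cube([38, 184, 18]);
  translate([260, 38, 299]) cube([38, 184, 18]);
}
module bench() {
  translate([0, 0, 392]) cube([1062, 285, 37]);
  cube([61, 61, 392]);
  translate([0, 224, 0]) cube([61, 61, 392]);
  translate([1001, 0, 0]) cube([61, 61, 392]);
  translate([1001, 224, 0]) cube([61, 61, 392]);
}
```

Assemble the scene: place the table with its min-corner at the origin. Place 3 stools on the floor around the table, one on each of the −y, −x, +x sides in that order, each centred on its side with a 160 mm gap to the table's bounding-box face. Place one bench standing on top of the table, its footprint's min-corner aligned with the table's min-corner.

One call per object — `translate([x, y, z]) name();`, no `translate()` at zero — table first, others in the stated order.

table();
translate([468, -420, 0]) stool();
translate([-458, 151, 0]) stool();
translate([1394, 151, 0]) stool();
translate([0, 0, 695]) bench();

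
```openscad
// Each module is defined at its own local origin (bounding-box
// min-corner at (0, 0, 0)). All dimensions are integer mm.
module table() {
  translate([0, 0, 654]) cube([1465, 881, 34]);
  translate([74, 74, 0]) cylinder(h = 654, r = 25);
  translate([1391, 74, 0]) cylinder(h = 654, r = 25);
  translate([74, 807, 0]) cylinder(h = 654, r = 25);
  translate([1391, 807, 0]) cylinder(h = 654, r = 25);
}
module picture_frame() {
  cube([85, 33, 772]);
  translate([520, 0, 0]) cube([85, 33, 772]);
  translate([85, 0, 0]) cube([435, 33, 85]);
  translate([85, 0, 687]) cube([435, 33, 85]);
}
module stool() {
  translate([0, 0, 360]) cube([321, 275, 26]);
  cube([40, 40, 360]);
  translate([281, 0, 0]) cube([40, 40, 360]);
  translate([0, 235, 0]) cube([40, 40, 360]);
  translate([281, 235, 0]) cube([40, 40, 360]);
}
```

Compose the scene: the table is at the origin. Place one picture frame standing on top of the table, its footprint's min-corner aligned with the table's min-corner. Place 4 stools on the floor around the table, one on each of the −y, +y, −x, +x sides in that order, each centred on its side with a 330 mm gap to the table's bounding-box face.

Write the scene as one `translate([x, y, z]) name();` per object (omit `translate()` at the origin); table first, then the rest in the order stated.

table();
translate([0, 0, 688]) picture_frame();
translate([572, -605, 0]) stool();
translate([572, 1211, 0]) stool();
translate([-651, 303, 0]) stool();
translate([1795, 303, 0]) stool();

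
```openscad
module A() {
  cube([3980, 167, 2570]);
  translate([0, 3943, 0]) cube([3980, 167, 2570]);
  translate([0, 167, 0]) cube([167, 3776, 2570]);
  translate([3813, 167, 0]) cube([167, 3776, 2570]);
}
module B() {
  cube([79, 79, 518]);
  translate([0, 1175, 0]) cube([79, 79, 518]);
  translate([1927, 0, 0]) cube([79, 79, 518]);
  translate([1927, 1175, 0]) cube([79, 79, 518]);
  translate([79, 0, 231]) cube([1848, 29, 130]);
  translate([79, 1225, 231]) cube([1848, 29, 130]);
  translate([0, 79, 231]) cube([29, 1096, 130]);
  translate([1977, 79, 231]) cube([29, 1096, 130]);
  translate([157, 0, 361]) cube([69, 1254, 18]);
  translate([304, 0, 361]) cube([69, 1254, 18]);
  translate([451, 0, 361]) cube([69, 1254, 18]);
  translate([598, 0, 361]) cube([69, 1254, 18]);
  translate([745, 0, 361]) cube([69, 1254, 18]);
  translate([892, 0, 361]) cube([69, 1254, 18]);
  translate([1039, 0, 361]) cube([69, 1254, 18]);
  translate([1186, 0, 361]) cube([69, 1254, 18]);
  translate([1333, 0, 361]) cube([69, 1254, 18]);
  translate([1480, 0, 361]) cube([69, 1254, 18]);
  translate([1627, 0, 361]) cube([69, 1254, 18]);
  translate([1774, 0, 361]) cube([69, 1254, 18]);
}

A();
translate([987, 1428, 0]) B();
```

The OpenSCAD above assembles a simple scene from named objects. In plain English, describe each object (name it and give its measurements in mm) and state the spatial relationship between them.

A is a box-shaped house frame (walls only): outside footprint 3980×4110 mm, wall height 2570 mm, wall thickness 167 mm. The two y-facing walls run the full x-width; the two x-facing walls fit between the inner faces of the y-facing walls.

B is a bed frame 2006 mm long (x) by 1254 mm wide (y). Four 79×79 mm corner posts, 518 mm tall, at the corners of the footprint. Four rails of 29 mm thickness and 130 mm height run between adjacent posts with their undersides at z = 231 mm, their outer faces flush with the outside of the frame (the two x-running rails run between the posts' inner faces; the two y-running rails run between the posts' inner faces). 12 slats, each 69 mm wide (x) and 18 mm thick, lie across the top of the two x-running rails, running the full 1254 mm width of the frame in y; the slats are evenly spaced along x between the inner faces of the end posts with equal gaps (rounded down to the nearest mm) at the −x end and between each pair — any rounding remainder accumulates at the +x end.

The bed frame sits inside the house frame, centred.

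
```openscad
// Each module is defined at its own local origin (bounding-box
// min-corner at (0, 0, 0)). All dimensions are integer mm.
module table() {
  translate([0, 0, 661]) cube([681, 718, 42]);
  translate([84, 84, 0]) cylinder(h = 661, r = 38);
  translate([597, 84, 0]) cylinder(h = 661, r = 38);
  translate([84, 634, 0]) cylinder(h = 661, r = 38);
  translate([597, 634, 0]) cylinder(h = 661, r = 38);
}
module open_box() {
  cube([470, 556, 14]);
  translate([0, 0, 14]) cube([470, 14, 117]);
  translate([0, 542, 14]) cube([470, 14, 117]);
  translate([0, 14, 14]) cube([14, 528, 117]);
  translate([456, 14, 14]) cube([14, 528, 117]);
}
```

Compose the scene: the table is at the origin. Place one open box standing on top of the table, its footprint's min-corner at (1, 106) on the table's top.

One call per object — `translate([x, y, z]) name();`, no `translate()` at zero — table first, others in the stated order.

table();
translate([1, 106, 703]) open_box();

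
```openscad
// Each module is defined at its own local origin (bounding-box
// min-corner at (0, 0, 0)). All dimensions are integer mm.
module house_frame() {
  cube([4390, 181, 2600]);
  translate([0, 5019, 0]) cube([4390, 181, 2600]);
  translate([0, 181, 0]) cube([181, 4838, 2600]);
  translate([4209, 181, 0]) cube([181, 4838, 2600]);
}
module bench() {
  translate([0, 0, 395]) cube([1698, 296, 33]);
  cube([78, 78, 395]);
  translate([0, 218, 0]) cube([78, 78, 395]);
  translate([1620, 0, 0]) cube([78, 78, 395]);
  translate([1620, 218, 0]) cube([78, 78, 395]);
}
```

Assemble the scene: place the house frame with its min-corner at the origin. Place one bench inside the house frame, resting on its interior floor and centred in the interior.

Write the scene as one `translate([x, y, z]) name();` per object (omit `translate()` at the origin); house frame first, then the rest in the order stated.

house_frame();
translate([1346, 2452, 0]) bench();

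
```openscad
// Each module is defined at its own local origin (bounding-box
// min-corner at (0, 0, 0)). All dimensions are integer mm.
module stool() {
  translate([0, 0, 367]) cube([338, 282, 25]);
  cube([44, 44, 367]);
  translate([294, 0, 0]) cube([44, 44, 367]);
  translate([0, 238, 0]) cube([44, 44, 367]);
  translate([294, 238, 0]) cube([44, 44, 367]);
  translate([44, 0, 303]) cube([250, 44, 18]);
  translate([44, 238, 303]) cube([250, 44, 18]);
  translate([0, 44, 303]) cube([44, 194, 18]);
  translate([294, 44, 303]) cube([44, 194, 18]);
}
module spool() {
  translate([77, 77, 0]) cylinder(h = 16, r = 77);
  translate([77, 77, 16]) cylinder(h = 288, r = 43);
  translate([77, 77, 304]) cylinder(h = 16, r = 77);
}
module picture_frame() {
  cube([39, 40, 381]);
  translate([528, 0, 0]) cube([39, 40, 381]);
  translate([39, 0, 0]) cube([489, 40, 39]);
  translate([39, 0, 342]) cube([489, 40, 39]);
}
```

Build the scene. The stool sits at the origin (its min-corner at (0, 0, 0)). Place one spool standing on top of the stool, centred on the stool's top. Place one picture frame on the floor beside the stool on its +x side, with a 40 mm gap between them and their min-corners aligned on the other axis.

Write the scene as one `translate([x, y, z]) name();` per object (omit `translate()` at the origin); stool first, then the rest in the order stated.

stool();
translate([92, 64, 392]) spool();
translate([378, 0, 0]) picture_frame();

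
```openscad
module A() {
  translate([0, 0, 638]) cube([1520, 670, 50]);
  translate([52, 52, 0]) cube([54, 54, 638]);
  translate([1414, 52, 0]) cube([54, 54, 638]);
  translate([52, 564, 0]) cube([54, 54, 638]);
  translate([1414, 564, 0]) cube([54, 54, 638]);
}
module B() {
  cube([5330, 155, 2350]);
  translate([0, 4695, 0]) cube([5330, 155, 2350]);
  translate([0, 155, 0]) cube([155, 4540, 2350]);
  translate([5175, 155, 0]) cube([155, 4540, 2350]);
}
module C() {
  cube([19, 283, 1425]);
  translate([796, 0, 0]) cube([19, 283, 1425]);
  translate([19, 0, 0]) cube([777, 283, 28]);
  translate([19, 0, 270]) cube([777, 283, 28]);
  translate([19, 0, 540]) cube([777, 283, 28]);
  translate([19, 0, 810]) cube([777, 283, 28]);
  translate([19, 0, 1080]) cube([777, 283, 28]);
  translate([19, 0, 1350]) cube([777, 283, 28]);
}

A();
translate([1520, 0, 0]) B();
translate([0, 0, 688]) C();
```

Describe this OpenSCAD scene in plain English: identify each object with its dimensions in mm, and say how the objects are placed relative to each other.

A is a table with a 1520×670 mm rectangular top, 50 mm thick, top surface at z = 688 mm, supported by four 54×54 mm square legs, each inset 52 mm from the nearest pair of top edges, running from the floor.

B is a box-shaped house frame (walls only): outside footprint 5330×4850 mm, wall height 2350 mm, wall thickness 155 mm. The two y-facing walls run the full x-width; the two x-facing walls fit between the inner faces of the y-facing walls.

C is a bookshelf 815 mm wide overall, 283 mm deep and 1425 mm tall. The two sides are 19 mm thick vertical panels. 6 horizontal shelves of 28 mm thickness span between the inner faces of the sides; the lowest shelf sits on the floor and shelves are stacked with a clear vertical gap of 242 mm between each pair.

The house frame is against the table's +x side, with their −y faces flush. The bookshelf is on top of the table.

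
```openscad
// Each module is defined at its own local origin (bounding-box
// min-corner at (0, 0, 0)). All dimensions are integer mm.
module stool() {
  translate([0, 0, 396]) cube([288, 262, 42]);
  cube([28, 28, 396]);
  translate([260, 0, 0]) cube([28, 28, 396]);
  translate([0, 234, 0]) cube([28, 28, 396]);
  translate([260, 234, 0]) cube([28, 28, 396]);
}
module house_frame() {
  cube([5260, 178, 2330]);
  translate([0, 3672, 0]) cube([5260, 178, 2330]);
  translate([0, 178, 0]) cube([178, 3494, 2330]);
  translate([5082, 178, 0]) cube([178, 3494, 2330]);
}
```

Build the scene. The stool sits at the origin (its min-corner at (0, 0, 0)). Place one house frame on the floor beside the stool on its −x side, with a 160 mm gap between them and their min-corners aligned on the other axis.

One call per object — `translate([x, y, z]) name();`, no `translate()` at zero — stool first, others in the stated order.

stool();
translate([-5420, 0, 0]) house_frame();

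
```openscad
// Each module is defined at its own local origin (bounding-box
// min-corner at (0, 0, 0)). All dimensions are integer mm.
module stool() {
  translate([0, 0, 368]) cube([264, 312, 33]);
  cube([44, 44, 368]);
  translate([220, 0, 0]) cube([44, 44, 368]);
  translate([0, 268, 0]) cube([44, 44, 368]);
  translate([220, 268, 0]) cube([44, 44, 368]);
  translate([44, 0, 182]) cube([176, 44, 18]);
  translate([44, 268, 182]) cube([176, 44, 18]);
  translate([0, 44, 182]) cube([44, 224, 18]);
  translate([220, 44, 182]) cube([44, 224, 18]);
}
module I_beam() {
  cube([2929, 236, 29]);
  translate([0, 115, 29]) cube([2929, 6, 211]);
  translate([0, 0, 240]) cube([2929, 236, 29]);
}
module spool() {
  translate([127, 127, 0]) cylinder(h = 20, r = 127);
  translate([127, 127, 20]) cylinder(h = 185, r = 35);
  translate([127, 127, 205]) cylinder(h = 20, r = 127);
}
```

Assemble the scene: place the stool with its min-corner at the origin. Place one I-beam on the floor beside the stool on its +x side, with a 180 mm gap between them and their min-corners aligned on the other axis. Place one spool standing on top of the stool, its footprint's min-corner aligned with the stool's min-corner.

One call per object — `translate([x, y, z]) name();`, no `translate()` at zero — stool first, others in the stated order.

stool();
translate([444, 0, 0]) I_beam();
translate([0, 0, 401]) spool();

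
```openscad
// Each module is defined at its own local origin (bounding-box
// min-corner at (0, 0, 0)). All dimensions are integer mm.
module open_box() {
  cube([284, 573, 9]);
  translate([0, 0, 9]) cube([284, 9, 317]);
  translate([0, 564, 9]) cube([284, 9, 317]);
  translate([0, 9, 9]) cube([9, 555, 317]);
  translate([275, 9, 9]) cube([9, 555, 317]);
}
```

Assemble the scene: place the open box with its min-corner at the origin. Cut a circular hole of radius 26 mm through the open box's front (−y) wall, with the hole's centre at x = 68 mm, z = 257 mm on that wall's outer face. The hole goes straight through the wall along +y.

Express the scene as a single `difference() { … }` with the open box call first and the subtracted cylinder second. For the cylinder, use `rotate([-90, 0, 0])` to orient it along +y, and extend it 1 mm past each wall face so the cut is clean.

difference() {
  open_box();
  translate([68, -1, 257]) rotate([-90, 0, 0]) cylinder(h = 11, r = 26);
}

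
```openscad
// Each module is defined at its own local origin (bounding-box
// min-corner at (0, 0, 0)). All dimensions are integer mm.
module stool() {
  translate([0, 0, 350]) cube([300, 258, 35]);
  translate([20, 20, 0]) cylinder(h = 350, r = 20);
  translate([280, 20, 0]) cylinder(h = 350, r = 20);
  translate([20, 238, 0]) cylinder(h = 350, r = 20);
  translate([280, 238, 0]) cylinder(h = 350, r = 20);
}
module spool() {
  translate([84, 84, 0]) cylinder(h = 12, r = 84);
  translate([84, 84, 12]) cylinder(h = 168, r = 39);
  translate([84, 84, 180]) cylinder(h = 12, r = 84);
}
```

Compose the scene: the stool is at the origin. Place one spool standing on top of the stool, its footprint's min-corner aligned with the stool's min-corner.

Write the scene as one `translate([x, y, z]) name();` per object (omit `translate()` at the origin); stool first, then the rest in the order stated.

stool();
translate([0, 0, 385]) spool();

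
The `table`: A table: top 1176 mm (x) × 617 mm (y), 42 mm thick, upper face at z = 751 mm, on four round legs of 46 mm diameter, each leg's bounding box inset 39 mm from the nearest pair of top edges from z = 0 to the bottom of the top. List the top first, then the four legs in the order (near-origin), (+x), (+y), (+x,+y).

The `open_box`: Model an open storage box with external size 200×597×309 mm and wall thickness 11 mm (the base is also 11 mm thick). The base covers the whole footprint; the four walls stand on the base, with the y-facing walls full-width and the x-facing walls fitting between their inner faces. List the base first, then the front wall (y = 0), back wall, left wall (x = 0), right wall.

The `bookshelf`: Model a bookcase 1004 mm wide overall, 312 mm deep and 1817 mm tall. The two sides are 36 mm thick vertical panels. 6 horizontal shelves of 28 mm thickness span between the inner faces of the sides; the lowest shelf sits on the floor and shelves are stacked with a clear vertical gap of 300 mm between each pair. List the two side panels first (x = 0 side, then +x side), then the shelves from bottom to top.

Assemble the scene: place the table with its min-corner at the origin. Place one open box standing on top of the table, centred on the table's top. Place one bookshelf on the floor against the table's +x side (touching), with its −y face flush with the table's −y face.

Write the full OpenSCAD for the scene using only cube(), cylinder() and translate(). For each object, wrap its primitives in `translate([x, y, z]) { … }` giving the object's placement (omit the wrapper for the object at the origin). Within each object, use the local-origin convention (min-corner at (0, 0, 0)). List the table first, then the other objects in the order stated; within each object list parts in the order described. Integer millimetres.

translate([0, 0, 709]) cube([1176, 617, 42]);
translate([62, 62, 0]) cylinder(h = 709, r = 23);
translate([1114, 62, 0]) cylinder(h = 709, r = 23);
translate([62, 555, 0]) cylinder(h = 709, r = 23);
translate([1114, 555, 0]) cylinder(h = 709, r = 23);
translate([488, 10, 751]) {
  cube([200, 597, 11]);
  translate([0, 0, 11]) cube([200, 11, 298]);
  translate([0, 586, 11]) cube([200, 11, 298]);
  translate([0, 11, 11]) cube([11, 575, 298]);
  translate([189, 11, 11]) cube([11, 575, 298]);
}
translate([1176, 0, 0]) {
  cube([36, 312, 1817]);
  translate([968, 0, 0]) cube([36, 312, 1817]);
  translate([36, 0, 0]) cube([932, 312, 28]);
  translate([36, 0, 328]) cube([932, 312, 28]);
  translate([36, 0, 656]) cube([932, 312, 28]);
  translate([36, 0, 984]) cube([932, 312, 28]);
  translate([36, 0, 1312]) cube([932, 312, 28]);
  translate([36, 0, 1640]) cube([932, 312, 28]);
}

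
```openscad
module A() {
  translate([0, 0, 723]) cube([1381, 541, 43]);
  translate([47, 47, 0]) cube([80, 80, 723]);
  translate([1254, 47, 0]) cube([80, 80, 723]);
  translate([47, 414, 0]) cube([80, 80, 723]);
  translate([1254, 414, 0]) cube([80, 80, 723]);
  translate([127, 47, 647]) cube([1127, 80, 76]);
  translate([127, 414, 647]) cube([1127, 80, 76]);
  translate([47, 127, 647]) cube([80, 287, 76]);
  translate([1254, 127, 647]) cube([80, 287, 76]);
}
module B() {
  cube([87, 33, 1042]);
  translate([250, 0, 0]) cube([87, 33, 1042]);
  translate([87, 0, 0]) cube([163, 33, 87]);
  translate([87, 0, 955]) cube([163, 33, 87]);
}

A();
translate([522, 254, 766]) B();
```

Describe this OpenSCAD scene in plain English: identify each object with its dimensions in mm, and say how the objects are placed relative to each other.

A is a rectangular dining table. The top is 1381×541×43 mm with its upper surface at z = 766 mm. It stands on four 80×80 mm square legs, each inset 47 mm from the nearest pair of top edges, running from the floor to the underside of the top. Four apron rails, 80 mm thick and 76 mm tall, run between adjacent legs with their top edges flush with the underside of the top and their outer faces flush with the legs' outer faces.

B is a rectangular picture frame lying in the x–z plane (depth along y). The opening is 163 mm wide (x) by 868 mm tall (z), surrounded by a border 87 mm wide on all four sides. The frame is 33 mm deep and is made of two full-height vertical stiles with two horizontal rails fitted between them.

The picture frame is on top of the table, centred.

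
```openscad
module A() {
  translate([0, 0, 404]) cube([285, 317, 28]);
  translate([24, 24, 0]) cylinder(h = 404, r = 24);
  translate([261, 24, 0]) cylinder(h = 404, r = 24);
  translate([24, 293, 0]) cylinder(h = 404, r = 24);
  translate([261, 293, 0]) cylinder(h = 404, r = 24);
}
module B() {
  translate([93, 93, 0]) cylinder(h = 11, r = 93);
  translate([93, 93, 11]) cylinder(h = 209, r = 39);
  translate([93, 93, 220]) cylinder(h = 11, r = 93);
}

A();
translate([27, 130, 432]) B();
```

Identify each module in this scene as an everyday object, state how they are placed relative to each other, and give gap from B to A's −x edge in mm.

The spool's min-x is at 27; the stool's min-x is 0; gap = 27 mm.

A is a stool. B is a spool. The spool is on top of the stool. The gap from the spool to the stool's −x edge is 27 mm.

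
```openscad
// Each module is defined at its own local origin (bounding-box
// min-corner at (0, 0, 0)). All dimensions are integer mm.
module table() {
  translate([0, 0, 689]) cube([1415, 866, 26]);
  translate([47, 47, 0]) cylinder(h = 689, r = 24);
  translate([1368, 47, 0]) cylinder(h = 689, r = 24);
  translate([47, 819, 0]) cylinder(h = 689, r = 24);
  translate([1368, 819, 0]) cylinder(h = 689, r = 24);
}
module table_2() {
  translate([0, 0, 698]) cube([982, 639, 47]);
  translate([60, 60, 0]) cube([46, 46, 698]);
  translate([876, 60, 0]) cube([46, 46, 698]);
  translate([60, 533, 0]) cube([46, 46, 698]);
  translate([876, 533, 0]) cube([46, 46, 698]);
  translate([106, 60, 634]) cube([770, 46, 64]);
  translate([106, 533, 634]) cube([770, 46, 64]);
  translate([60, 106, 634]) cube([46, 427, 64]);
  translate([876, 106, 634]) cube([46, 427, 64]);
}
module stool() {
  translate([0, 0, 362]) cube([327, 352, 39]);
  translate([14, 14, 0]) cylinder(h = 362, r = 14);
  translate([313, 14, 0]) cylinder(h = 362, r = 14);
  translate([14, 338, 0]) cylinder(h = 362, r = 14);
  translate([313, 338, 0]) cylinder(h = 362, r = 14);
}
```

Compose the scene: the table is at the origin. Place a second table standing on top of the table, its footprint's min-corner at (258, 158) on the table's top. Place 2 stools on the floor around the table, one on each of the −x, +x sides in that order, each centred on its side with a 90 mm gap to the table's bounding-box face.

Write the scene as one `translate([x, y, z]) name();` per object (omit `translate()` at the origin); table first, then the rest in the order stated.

table();
translate([258, 158, 715]) table_2();
translate([-417, 257, 0]) stool();
translate([1505, 257, 0]) stool();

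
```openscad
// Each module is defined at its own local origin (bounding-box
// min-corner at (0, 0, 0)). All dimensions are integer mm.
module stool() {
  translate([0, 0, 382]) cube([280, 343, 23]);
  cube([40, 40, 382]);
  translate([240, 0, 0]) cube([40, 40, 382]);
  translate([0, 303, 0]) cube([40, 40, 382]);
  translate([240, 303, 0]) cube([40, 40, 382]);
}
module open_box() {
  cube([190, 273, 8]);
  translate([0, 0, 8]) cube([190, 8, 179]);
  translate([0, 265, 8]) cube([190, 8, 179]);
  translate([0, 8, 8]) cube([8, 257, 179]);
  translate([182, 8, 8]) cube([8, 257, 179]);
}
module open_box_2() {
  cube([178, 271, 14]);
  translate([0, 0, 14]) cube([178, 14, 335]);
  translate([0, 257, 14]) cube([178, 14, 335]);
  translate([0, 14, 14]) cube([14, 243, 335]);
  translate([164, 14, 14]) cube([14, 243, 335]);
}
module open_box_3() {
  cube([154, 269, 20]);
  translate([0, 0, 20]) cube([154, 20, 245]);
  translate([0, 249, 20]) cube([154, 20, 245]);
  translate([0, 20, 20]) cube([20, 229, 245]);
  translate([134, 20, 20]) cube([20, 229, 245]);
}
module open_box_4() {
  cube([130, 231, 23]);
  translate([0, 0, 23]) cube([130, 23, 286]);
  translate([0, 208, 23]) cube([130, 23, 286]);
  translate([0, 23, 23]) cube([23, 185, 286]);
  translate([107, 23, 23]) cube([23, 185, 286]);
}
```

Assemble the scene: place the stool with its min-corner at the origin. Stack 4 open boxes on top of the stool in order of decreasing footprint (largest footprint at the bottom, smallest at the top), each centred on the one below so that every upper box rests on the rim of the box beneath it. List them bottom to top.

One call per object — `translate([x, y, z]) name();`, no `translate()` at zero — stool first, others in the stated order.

stool();
translate([45, 35, 405]) open_box();
translate([51, 36, 592]) open_box_2();
translate([63, 37, 941]) open_box_3();
translate([75, 56, 1206]) open_box_4();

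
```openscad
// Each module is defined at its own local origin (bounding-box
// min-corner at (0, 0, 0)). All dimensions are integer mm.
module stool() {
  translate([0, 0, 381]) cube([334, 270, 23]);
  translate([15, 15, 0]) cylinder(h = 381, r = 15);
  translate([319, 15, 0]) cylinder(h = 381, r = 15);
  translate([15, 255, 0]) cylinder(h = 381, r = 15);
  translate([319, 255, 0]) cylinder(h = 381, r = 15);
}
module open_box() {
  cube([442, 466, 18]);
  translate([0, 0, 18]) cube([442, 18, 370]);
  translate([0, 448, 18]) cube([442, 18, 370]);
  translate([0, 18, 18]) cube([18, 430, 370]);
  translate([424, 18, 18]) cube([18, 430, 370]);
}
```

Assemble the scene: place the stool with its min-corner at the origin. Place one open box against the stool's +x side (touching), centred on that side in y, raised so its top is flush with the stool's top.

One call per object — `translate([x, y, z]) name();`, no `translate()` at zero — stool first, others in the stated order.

stool();
translate([334, -98, 16]) open_box();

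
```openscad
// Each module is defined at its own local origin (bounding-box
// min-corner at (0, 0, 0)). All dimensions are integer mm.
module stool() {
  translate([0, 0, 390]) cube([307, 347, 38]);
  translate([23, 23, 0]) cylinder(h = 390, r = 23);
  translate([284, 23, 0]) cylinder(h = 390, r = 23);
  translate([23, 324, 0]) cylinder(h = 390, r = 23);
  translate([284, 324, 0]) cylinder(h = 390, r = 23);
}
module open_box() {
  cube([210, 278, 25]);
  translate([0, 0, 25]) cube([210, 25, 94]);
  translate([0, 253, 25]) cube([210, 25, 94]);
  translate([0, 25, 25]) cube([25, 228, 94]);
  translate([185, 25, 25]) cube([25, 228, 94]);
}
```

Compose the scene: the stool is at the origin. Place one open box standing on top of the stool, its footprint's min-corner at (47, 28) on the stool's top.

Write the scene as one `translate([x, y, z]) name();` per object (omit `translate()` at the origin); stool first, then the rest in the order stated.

stool();
translate([47, 28, 428]) open_box();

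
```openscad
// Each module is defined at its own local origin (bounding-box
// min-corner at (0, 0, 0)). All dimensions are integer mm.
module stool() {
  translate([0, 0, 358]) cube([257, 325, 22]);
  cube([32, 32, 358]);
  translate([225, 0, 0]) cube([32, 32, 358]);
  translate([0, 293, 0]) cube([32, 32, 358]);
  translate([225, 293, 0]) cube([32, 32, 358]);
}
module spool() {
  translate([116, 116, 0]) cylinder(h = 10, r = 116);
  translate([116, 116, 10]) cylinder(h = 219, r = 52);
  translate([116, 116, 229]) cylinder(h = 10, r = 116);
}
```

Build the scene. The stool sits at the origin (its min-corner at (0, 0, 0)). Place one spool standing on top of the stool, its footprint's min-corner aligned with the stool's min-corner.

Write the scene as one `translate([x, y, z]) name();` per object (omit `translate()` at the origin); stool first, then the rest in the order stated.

stool();
translate([0, 0, 380]) spool();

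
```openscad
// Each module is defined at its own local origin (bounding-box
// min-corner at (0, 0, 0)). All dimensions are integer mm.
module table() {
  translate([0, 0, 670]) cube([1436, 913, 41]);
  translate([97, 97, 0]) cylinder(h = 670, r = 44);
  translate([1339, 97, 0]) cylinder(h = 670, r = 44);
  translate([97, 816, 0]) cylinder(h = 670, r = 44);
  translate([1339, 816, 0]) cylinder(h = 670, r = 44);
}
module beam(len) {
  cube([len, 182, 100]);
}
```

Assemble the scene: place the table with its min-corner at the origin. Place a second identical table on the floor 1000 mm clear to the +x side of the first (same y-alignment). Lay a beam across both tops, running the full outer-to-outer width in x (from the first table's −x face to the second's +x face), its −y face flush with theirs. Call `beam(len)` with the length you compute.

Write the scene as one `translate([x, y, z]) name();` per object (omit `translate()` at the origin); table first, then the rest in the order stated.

table();
translate([2436, 0, 0]) table();
translate([0, 0, 711]) beam(3872);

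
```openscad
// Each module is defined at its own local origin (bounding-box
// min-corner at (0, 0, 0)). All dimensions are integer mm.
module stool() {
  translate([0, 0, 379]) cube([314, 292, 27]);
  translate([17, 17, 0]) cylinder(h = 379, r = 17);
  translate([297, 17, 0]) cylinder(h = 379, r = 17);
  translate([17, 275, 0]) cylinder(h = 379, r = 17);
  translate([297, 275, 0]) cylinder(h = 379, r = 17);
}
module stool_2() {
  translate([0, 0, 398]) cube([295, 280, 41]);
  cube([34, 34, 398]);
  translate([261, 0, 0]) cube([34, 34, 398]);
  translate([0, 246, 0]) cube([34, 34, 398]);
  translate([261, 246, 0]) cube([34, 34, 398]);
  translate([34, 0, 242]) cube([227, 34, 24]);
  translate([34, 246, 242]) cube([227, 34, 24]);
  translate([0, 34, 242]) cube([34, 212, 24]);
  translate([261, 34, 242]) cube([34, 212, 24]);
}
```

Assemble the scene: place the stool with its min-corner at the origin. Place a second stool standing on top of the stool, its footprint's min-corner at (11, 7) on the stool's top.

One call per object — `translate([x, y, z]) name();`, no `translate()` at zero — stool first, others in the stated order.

stool();
translate([11, 7, 406]) stool_2();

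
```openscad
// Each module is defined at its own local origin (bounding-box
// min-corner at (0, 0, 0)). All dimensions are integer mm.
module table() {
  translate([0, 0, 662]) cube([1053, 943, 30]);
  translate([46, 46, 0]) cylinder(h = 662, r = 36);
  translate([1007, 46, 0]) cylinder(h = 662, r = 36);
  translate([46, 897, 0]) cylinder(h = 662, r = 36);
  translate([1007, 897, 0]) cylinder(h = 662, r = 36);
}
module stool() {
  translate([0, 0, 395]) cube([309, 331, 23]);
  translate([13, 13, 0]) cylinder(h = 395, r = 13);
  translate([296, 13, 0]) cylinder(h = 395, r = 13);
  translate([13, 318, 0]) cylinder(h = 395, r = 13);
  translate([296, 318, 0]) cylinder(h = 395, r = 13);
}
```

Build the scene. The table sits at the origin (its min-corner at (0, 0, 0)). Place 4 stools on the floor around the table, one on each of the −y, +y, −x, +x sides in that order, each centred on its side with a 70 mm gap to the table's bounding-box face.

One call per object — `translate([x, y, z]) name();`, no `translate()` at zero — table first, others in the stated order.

table();
translate([372, -401, 0]) stool();
translate([372, 1013, 0]) stool();
translate([-379, 306, 0]) stool();
translate([1123, 306, 0]) stool();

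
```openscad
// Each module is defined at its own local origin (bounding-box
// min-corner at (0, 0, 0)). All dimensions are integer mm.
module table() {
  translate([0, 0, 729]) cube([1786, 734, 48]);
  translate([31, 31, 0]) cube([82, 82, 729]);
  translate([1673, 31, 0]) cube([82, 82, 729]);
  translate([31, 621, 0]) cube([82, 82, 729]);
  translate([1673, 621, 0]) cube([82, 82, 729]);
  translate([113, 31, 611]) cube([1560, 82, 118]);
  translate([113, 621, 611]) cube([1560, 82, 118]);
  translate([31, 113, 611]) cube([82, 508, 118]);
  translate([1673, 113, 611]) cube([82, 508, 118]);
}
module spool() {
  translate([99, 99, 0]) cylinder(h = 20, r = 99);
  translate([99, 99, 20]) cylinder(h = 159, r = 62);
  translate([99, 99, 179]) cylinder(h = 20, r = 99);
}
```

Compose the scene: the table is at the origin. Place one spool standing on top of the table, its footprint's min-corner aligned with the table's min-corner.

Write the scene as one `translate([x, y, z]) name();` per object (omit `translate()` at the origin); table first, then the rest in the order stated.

table();
translate([0, 0, 777]) spool();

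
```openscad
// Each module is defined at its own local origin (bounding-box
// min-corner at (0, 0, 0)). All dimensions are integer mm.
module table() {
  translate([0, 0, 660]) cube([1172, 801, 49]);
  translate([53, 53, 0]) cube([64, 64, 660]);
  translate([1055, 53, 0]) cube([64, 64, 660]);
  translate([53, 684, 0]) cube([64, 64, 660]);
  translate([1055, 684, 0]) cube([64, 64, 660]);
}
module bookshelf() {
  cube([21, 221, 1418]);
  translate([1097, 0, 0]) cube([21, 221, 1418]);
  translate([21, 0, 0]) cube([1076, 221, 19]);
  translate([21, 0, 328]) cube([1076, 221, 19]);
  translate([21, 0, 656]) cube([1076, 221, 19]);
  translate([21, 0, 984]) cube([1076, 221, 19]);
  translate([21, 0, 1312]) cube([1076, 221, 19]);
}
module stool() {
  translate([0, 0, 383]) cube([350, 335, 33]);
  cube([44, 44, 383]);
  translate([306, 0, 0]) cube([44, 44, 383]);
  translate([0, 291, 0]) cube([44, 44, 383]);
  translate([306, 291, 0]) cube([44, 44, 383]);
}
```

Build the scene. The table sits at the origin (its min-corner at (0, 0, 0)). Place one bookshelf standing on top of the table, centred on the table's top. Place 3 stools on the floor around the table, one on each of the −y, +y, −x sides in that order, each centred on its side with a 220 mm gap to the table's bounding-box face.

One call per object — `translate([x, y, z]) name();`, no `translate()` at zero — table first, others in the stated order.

table();
translate([27, 290, 709]) bookshelf();
translate([411, -555, 0]) stool();
translate([411, 1021, 0]) stool();
translate([-570, 233, 0]) stool();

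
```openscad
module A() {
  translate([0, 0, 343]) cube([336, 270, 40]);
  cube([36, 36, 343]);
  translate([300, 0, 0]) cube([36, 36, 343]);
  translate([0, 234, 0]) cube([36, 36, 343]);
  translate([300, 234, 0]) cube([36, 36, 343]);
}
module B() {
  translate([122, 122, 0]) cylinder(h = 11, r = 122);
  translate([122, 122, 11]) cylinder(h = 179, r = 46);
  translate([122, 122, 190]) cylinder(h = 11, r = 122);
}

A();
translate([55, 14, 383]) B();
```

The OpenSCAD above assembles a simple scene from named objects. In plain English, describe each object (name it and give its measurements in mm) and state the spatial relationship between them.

A is a four-legged stool. The seat is a 336×270×40 mm slab whose top surface is at z = 383 mm; four square legs, each 36×36 mm in cross-section, run from the floor (z = 0) to the underside of the seat, each flush with a corner of the seat.

B is a spool: two coaxial disc flanges of radius 122 mm and thickness 11 mm, joined by a core cylinder of radius 46 mm and height 179 mm. The lower flange rests on z = 0 and the three cylinders share a vertical axis.

The spool is on top of the stool.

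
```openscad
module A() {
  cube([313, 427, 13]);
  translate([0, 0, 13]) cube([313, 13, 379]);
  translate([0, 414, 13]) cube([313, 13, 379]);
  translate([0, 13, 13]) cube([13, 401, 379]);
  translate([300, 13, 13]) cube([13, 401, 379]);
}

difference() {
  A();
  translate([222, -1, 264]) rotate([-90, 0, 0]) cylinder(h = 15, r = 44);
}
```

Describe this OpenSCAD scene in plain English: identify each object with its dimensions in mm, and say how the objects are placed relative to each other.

A is an open storage box with external size 313×427×392 mm and wall thickness 13 mm (the base is also 13 mm thick). The base covers the whole footprint; the four walls stand on the base, with the y-facing walls full-width and the x-facing walls fitting between their inner faces.

The open box has a circular hole of radius 44 mm through its front wall, centred at (x = 222, z = 264).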